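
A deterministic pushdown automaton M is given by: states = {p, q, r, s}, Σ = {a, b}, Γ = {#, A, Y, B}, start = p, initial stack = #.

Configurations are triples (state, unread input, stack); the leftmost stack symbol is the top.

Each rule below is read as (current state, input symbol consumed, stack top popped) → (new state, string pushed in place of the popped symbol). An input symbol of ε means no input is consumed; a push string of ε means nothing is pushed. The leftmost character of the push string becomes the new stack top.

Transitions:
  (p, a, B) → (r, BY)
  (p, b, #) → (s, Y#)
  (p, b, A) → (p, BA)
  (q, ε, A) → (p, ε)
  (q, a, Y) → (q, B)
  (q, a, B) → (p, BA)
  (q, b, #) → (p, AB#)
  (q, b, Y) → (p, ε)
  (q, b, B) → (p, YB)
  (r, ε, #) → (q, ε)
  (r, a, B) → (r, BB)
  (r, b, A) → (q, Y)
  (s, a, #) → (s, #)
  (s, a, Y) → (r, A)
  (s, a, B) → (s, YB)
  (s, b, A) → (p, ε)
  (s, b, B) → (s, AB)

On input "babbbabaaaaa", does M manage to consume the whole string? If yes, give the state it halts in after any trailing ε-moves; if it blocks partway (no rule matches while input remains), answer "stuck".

(p, babbbabaaaaa, #)
  read b, top #: go to s, push Y# → (s, abbbabaaaaa, Y#)
  read a, top Y: go to r, push A → (r, bbbabaaaaa, A#)
  read b, top A: go to q, push Y → (q, bbabaaaaa, Y#)
  read b, top Y: go to p, push ε → (p, babaaaaa, #)
  read b, top #: go to s, push Y# → (s, abaaaaa, Y#)
  read a, top Y: go to r, push A → (r, baaaaa, A#)
  read b, top A: go to q, push Y → (q, aaaaa, Y#)
  read a, top Y: go to q, push B → (q, aaaa, B#)
  read a, top B: go to p, push BA → (p, aaa, BA#)
  read a, top B: go to r, push BY → (r, aa, BYA#)
  read a, top B: go to r, push BB → (r, a, BBYA#)
  read a, top B: go to r, push BB → (r, ε, BBBYA#)
All input consumed; M is in state r.

r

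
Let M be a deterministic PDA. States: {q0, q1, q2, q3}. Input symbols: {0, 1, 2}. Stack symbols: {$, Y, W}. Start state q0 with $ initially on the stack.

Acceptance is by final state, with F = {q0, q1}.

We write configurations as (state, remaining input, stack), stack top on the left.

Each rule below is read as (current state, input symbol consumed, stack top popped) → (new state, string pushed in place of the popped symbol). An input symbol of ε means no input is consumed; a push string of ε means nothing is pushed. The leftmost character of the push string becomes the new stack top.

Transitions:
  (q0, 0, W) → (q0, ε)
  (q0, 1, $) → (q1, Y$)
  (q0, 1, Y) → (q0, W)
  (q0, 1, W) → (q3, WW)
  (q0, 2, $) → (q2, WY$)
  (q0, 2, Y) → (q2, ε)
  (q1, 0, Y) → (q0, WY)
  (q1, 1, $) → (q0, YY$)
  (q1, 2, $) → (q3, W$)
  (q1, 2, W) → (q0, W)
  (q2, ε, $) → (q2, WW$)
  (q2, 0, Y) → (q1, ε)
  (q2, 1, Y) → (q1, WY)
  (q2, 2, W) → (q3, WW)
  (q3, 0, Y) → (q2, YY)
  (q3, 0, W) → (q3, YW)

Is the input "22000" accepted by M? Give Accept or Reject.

Accept

(q0, 22000, $)
  read 2, top $: go to q2, push WY$ → (q2, 2000, WY$)
  read 2, top W: go to q3, push WW → (q3, 000, WWY$)
  read 0, top W: go to q3, push YW → (q3, 00, YWWY$)
  read 0, top Y: go to q2, push YY → (q2, 0, YYWWY$)
  read 0, top Y: go to q1, push ε → (q1, ε, YWWY$)
All input consumed; state q1 ∈ F.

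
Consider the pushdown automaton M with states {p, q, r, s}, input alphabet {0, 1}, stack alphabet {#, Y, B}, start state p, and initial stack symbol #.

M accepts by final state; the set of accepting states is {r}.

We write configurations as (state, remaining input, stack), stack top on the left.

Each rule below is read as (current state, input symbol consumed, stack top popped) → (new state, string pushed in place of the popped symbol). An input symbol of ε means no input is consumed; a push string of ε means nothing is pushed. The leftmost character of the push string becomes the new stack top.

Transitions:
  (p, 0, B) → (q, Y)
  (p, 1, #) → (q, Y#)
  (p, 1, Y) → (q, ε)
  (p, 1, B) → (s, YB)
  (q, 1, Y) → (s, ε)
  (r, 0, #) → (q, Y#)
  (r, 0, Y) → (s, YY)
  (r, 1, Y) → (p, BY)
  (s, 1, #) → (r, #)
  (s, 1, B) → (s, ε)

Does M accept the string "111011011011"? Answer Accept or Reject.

Accept

One accepting computation: (p, 111011011011, #) ⊢ (q, 11011011011, Y#) ⊢ (s, 1011011011, #) ⊢ (r, 011011011, #) ⊢ (q, 11011011, Y#) ⊢ (s, 1011011, #) ⊢ (r, 011011, #) ⊢ (q, 11011, Y#) ⊢ (s, 1011, #) ⊢ (r, 011, #) ⊢ (q, 11, Y#) ⊢ (s, 1, #) ⊢ (r, ε, #)
All input consumed and state r ∈ F.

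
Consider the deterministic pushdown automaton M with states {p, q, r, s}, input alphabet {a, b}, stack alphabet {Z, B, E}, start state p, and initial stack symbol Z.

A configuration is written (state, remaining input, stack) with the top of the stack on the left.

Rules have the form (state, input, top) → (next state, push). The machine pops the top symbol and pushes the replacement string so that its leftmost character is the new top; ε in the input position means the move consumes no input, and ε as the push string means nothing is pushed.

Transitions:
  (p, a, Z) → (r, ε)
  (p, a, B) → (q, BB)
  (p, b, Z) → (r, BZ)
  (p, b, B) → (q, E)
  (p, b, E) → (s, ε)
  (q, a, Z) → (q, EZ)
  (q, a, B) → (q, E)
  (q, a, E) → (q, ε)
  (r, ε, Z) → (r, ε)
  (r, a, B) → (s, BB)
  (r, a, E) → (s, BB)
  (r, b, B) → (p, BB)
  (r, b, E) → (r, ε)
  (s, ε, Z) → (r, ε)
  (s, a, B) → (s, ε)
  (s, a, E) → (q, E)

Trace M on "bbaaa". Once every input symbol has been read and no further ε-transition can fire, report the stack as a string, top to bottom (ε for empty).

(p, bbaaa, Z)
  read b, top Z: go to r, push BZ → (r, baaa, BZ)
  read b, top B: go to p, push BB → (p, aaa, BBZ)
  read a, top B: go to q, push BB → (q, aa, BBBZ)
  read a, top B: go to q, push E → (q, a, EBBZ)
  read a, top E: go to q, push ε → (q, ε, BBZ)
All input consumed in state q with stack BBZ.

BBZ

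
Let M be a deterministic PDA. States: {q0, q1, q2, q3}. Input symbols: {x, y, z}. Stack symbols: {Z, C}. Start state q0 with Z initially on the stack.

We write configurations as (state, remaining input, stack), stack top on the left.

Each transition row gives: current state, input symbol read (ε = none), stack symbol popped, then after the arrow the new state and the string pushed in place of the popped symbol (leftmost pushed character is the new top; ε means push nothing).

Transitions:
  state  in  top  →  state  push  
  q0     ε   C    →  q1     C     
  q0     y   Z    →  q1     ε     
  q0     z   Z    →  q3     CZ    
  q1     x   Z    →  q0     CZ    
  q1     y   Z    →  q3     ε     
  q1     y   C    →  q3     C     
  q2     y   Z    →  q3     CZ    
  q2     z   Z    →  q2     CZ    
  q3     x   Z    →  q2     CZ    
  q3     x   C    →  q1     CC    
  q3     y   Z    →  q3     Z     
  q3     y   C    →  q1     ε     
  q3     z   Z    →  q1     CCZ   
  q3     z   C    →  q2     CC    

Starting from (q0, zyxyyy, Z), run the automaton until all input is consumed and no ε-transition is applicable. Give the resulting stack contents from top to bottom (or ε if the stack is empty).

ε

(q0, zyxyyy, Z)
  read z, top Z: go to q3, push CZ → (q3, yxyyy, CZ)
  read y, top C: go to q1, push ε → (q1, xyyy, Z)
  read x, top Z: go to q0, push CZ → (q0, yyy, CZ)
  ε-move, top C: go to q1, push C → (q1, yyy, CZ)
  read y, top C: go to q3, push C → (q3, yy, CZ)
  read y, top C: go to q1, push ε → (q1, y, Z)
  read y, top Z: go to q3, push ε → (q3, ε, ε)
All input consumed in state q3 with stack ε.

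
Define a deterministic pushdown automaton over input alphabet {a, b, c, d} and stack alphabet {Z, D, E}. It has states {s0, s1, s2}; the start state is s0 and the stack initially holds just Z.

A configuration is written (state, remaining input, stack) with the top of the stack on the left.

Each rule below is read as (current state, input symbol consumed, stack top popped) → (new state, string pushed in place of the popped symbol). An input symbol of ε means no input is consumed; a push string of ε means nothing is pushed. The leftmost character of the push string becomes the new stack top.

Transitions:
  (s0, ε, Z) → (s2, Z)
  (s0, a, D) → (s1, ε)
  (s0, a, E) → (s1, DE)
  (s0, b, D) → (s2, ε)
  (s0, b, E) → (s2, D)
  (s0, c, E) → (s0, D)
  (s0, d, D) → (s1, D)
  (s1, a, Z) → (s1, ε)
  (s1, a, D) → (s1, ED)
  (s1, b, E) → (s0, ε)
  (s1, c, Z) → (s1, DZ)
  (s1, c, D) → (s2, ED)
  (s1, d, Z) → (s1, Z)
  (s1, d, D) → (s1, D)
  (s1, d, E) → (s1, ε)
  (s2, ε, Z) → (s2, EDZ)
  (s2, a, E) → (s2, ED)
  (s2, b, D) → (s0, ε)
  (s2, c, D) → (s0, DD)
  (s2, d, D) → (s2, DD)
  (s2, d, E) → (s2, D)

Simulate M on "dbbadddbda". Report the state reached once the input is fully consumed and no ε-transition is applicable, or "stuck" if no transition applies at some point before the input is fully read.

s1

(s0, dbbadddbda, Z) ⊢ (s2, dbbadddbda, Z) ⊢ (s2, dbbadddbda, EDZ) ⊢ (s2, bbadddbda, DDZ) ⊢ (s0, badddbda, DZ) ⊢ (s2, adddbda, Z) ⊢ (s2, adddbda, EDZ) ⊢ (s2, dddbda, EDDZ) ⊢ (s2, ddbda, DDDZ) ⊢ (s2, dbda, DDDDZ) ⊢ (s2, bda, DDDDDZ) ⊢ (s0, da, DDDDZ) ⊢ (s1, a, DDDDZ) ⊢ (s1, ε, EDDDDZ)
All input consumed; M is in state s1.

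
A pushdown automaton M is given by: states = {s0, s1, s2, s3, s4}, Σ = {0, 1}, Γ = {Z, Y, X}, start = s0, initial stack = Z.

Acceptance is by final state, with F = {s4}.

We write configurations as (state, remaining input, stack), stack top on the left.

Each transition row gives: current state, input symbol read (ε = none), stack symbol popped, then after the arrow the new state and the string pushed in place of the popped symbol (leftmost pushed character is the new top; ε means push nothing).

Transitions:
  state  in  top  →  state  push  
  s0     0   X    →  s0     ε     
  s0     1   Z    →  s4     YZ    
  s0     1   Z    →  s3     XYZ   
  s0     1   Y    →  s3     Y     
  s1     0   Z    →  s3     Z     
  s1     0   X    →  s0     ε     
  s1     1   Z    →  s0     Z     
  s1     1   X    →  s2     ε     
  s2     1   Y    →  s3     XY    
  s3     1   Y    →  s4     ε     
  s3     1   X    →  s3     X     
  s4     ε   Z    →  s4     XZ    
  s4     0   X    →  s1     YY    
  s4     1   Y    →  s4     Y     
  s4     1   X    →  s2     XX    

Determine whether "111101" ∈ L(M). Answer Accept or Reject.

Reject

No computation consumes all input and reaches a final state.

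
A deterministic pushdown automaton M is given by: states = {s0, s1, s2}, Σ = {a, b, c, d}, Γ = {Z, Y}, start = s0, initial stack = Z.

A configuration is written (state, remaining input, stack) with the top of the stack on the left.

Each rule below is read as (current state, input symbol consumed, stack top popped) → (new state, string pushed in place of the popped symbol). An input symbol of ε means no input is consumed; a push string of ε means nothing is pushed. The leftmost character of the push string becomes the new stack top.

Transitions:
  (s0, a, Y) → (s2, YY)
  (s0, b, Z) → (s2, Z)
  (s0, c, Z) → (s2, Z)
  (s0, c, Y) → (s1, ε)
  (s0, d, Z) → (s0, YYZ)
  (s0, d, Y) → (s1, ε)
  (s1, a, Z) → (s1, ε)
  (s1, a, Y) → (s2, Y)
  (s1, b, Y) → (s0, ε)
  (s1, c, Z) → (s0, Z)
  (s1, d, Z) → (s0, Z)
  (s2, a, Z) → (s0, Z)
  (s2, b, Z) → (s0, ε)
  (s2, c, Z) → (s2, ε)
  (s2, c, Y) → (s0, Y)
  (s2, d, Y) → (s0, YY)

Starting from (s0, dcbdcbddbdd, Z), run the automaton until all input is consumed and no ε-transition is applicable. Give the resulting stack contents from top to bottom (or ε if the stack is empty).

(s0, dcbdcbddbdd, Z)
  read d, top Z: go to s0, push YYZ → (s0, cbdcbddbdd, YYZ)
  read c, top Y: go to s1, push ε → (s1, bdcbddbdd, YZ)
  read b, top Y: go to s0, push ε → (s0, dcbddbdd, Z)
  read d, top Z: go to s0, push YYZ → (s0, cbddbdd, YYZ)
  read c, top Y: go to s1, push ε → (s1, bddbdd, YZ)
  read b, top Y: go to s0, push ε → (s0, ddbdd, Z)
  read d, top Z: go to s0, push YYZ → (s0, dbdd, YYZ)
  read d, top Y: go to s1, push ε → (s1, bdd, YZ)
  read b, top Y: go to s0, push ε → (s0, dd, Z)
  read d, top Z: go to s0, push YYZ → (s0, d, YYZ)
  read d, top Y: go to s1, push ε → (s1, ε, YZ)
All input consumed in state s1 with stack YZ.

YZ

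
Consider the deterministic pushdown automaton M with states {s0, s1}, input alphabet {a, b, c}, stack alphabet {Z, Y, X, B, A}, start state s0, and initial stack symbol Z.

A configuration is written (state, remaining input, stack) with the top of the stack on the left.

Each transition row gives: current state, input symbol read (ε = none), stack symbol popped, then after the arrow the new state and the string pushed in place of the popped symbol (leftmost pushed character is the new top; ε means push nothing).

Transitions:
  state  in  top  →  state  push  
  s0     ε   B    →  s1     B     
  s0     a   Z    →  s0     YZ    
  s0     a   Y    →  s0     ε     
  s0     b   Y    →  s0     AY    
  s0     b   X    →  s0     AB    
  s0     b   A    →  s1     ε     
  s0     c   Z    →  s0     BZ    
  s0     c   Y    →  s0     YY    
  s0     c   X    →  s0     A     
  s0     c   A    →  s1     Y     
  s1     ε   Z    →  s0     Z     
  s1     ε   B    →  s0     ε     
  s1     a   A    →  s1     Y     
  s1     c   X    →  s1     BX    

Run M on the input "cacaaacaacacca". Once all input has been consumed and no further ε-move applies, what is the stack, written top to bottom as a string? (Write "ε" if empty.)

YYZ

(s0, cacaaacaacacca, Z)
  read c, top Z: go to s0, push BZ → (s0, acaaacaacacca, BZ)
  ε-move, top B: go to s1, push B → (s1, acaaacaacacca, BZ)
  ε-move, top B: go to s0, push ε → (s0, acaaacaacacca, Z)
  read a, top Z: go to s0, push YZ → (s0, caaacaacacca, YZ)
  read c, top Y: go to s0, push YY → (s0, aaacaacacca, YYZ)
  read a, top Y: go to s0, push ε → (s0, aacaacacca, YZ)
  read a, top Y: go to s0, push ε → (s0, acaacacca, Z)
  read a, top Z: go to s0, push YZ → (s0, caacacca, YZ)
  read c, top Y: go to s0, push YY → (s0, aacacca, YYZ)
  read a, top Y: go to s0, push ε → (s0, acacca, YZ)
  read a, top Y: go to s0, push ε → (s0, cacca, Z)
  read c, top Z: go to s0, push BZ → (s0, acca, BZ)
  ε-move, top B: go to s1, push B → (s1, acca, BZ)
  ε-move, top B: go to s0, push ε → (s0, acca, Z)
  read a, top Z: go to s0, push YZ → (s0, cca, YZ)
  read c, top Y: go to s0, push YY → (s0, ca, YYZ)
  read c, top Y: go to s0, push YY → (s0, a, YYYZ)
  read a, top Y: go to s0, push ε → (s0, ε, YYZ)
All input consumed in state s0 with stack YYZ.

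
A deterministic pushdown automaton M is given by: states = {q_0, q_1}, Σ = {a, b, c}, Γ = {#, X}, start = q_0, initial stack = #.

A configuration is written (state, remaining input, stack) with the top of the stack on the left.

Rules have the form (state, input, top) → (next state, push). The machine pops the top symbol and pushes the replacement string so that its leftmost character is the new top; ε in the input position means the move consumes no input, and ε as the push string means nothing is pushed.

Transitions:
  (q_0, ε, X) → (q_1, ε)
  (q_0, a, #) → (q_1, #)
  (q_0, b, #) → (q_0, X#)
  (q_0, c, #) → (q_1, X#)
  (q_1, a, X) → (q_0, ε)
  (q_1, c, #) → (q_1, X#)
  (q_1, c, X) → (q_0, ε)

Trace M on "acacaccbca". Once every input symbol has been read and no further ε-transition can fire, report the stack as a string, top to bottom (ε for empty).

(q_0, acacaccbca, #)
  read a, top #: go to q_1, push # → (q_1, cacaccbca, #)
  read c, top #: go to q_1, push X# → (q_1, acaccbca, X#)
  read a, top X: go to q_0, push ε → (q_0, caccbca, #)
  read c, top #: go to q_1, push X# → (q_1, accbca, X#)
  read a, top X: go to q_0, push ε → (q_0, ccbca, #)
  read c, top #: go to q_1, push X# → (q_1, cbca, X#)
  read c, top X: go to q_0, push ε → (q_0, bca, #)
  read b, top #: go to q_0, push X# → (q_0, ca, X#)
  ε-move, top X: go to q_1, push ε → (q_1, ca, #)
  read c, top #: go to q_1, push X# → (q_1, a, X#)
  read a, top X: go to q_0, push ε → (q_0, ε, #)
All input consumed in state q_0 with stack #.

#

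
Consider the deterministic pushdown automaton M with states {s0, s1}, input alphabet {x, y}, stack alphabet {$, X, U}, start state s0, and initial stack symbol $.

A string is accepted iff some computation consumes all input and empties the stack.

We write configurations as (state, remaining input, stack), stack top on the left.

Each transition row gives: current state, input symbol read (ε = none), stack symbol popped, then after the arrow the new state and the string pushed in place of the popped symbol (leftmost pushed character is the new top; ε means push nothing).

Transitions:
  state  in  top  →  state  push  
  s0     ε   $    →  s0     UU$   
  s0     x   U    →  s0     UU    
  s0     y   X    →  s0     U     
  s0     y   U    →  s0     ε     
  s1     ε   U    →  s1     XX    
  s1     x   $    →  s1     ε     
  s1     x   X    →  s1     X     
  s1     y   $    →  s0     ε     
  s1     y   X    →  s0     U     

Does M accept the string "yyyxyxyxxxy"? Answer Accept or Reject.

(s0, yyyxyxyxxxy, $)
  ε-move, top $: go to s0, push UU$ → (s0, yyyxyxyxxxy, UU$)
  read y, top U: go to s0, push ε → (s0, yyxyxyxxxy, U$)
  read y, top U: go to s0, push ε → (s0, yxyxyxxxy, $)
  ε-move, top $: go to s0, push UU$ → (s0, yxyxyxxxy, UU$)
  read y, top U: go to s0, push ε → (s0, xyxyxxxy, U$)
  read x, top U: go to s0, push UU → (s0, yxyxxxy, UU$)
  read y, top U: go to s0, push ε → (s0, xyxxxy, U$)
  read x, top U: go to s0, push UU → (s0, yxxxy, UU$)
  read y, top U: go to s0, push ε → (s0, xxxy, U$)
  read x, top U: go to s0, push UU → (s0, xxy, UU$)
  read x, top U: go to s0, push UU → (s0, xy, UUU$)
  read x, top U: go to s0, push UU → (s0, y, UUUU$)
  read y, top U: go to s0, push ε → (s0, ε, UUU$)
All input consumed; stack is UUU$, not empty, and no further ε-move applies.

Reject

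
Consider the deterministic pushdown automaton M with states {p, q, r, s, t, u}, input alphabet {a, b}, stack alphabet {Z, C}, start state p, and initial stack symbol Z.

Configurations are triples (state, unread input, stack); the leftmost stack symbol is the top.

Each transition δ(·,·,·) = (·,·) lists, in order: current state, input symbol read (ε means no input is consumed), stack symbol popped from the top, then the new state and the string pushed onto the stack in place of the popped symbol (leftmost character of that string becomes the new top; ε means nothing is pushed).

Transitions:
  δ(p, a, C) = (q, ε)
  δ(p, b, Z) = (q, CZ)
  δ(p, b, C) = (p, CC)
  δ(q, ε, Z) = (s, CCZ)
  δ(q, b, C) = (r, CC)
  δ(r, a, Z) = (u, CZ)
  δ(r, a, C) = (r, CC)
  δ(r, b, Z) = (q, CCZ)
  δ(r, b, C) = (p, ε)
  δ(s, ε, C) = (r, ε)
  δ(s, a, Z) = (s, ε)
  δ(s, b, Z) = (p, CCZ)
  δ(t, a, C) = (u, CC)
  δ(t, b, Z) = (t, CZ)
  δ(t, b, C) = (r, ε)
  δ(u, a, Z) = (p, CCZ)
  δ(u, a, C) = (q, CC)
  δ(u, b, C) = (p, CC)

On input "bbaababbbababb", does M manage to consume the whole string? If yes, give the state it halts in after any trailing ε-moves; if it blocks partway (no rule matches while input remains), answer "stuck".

(p, bbaababbbababb, Z) ⊢ (q, baababbbababb, CZ) ⊢ (r, aababbbababb, CCZ) ⊢ (r, ababbbababb, CCCZ) ⊢ (r, babbbababb, CCCCZ) ⊢ (p, abbbababb, CCCZ) ⊢ (q, bbbababb, CCZ) ⊢ (r, bbababb, CCCZ) ⊢ (p, bababb, CCZ) ⊢ (p, ababb, CCCZ) ⊢ (q, babb, CCZ) ⊢ (r, abb, CCCZ) ⊢ (r, bb, CCCCZ) ⊢ (p, b, CCCZ) ⊢ (p, ε, CCCCZ)
All input consumed; M is in state p.

p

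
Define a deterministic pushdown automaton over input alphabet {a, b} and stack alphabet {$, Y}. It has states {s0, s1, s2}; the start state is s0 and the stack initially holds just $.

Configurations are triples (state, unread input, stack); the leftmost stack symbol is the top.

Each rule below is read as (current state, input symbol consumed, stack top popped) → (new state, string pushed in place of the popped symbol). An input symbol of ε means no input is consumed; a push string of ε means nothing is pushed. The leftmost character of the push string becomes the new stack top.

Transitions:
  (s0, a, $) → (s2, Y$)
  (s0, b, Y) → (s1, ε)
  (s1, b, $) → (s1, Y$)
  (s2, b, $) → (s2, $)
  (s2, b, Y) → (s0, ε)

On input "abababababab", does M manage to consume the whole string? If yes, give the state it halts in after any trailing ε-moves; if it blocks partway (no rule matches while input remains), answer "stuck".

s0

(s0, abababababab, $)
  read a, top $: go to s2, push Y$ → (s2, bababababab, Y$)
  read b, top Y: go to s0, push ε → (s0, ababababab, $)
  read a, top $: go to s2, push Y$ → (s2, babababab, Y$)
  read b, top Y: go to s0, push ε → (s0, abababab, $)
  read a, top $: go to s2, push Y$ → (s2, bababab, Y$)
  read b, top Y: go to s0, push ε → (s0, ababab, $)
  read a, top $: go to s2, push Y$ → (s2, babab, Y$)
  read b, top Y: go to s0, push ε → (s0, abab, $)
  read a, top $: go to s2, push Y$ → (s2, bab, Y$)
  read b, top Y: go to s0, push ε → (s0, ab, $)
  read a, top $: go to s2, push Y$ → (s2, b, Y$)
  read b, top Y: go to s0, push ε → (s0, ε, $)
All input consumed; M is in state s0.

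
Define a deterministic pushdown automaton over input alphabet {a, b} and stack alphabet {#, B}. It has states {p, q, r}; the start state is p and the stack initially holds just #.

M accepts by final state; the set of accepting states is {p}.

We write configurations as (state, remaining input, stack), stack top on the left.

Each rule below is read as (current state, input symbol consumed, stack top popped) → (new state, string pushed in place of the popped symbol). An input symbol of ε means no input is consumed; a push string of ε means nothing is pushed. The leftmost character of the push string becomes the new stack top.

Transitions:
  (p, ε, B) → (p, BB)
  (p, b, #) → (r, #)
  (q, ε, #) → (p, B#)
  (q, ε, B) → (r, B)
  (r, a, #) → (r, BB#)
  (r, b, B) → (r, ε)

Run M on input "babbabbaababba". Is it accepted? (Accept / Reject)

(p, babbabbaababba, #) ⊢ (r, abbabbaababba, #) ⊢ (r, bbabbaababba, BB#) ⊢ (r, babbaababba, B#) ⊢ (r, abbaababba, #) ⊢ (r, bbaababba, BB#) ⊢ (r, baababba, B#) ⊢ (r, aababba, #) ⊢ (r, ababba, BB#)
No transition applies at (r, ababba, BB#); input not fully consumed.

Reject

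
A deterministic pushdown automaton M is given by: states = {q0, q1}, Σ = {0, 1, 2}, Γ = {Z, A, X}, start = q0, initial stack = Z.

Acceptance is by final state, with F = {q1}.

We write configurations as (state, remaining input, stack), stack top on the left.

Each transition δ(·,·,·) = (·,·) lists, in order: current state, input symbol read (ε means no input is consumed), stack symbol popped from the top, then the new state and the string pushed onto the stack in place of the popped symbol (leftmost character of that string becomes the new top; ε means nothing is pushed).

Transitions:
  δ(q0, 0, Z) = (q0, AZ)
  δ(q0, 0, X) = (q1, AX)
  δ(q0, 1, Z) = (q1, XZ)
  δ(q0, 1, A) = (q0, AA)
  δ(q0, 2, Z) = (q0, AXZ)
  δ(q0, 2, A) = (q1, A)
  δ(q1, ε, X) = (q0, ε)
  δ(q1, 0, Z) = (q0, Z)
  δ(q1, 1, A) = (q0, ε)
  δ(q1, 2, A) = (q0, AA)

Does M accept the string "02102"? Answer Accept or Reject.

Accept

(q0, 02102, Z)
  read 0, top Z: go to q0, push AZ → (q0, 2102, AZ)
  read 2, top A: go to q1, push A → (q1, 102, AZ)
  read 1, top A: go to q0, push ε → (q0, 02, Z)
  read 0, top Z: go to q0, push AZ → (q0, 2, AZ)
  read 2, top A: go to q1, push A → (q1, ε, AZ)
All input consumed; state q1 ∈ F.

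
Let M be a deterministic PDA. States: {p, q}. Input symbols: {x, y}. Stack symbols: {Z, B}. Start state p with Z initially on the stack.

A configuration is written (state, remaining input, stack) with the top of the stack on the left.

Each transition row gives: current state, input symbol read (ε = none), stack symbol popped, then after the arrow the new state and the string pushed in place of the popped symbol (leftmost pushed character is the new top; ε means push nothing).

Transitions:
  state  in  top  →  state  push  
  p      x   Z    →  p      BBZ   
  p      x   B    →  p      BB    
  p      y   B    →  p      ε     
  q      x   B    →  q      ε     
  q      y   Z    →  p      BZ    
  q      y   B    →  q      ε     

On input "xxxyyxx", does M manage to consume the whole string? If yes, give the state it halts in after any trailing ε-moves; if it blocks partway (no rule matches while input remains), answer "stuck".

(p, xxxyyxx, Z)
  read x, top Z: go to p, push BBZ → (p, xxyyxx, BBZ)
  read x, top B: go to p, push BB → (p, xyyxx, BBBZ)
  read x, top B: go to p, push BB → (p, yyxx, BBBBZ)
  read y, top B: go to p, push ε → (p, yxx, BBBZ)
  read y, top B: go to p, push ε → (p, xx, BBZ)
  read x, top B: go to p, push BB → (p, x, BBBZ)
  read x, top B: go to p, push BB → (p, ε, BBBBZ)
All input consumed; M is in state p.

p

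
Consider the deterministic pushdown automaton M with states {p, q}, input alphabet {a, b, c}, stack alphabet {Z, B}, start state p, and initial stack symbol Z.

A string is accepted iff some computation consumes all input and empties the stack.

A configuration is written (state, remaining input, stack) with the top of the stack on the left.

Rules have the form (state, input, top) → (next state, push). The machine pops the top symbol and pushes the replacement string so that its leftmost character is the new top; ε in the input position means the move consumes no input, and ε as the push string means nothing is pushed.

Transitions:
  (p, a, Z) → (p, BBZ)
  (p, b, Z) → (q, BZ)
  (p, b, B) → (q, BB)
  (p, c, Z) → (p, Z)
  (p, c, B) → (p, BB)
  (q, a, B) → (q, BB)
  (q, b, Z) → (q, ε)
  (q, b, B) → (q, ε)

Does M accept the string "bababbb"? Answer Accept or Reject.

Accept

(p, bababbb, Z) ⊢ (q, ababbb, BZ) ⊢ (q, babbb, BBZ) ⊢ (q, abbb, BZ) ⊢ (q, bbb, BBZ) ⊢ (q, bb, BZ) ⊢ (q, b, Z) ⊢ (q, ε, ε)
All input consumed and the stack is empty.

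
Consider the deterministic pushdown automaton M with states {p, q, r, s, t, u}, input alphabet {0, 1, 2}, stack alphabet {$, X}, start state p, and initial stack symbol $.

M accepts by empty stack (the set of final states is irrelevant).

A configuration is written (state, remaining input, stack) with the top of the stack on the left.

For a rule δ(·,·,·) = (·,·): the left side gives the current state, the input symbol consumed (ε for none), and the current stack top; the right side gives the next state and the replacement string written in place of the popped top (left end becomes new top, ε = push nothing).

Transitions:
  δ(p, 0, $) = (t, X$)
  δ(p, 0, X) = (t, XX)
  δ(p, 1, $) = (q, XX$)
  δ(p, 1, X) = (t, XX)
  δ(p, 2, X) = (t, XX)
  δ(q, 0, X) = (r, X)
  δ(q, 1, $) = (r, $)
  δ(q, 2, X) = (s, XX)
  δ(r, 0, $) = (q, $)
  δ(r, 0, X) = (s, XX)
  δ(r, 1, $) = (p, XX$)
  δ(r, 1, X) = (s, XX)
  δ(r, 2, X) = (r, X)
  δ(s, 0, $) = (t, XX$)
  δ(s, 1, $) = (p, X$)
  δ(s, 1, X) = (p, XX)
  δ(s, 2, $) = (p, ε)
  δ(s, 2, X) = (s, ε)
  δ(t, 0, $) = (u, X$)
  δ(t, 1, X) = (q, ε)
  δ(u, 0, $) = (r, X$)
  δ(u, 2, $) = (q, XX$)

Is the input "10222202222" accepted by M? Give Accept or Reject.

Accept

(p, 10222202222, $)
  read 1, top $: go to q, push XX$ → (q, 0222202222, XX$)
  read 0, top X: go to r, push X → (r, 222202222, XX$)
  read 2, top X: go to r, push X → (r, 22202222, XX$)
  read 2, top X: go to r, push X → (r, 2202222, XX$)
  read 2, top X: go to r, push X → (r, 202222, XX$)
  read 2, top X: go to r, push X → (r, 02222, XX$)
  read 0, top X: go to s, push XX → (s, 2222, XXX$)
  read 2, top X: go to s, push ε → (s, 222, XX$)
  read 2, top X: go to s, push ε → (s, 22, X$)
  read 2, top X: go to s, push ε → (s, 2, $)
  read 2, top $: go to p, push ε → (p, ε, ε)
All input consumed and the stack is empty.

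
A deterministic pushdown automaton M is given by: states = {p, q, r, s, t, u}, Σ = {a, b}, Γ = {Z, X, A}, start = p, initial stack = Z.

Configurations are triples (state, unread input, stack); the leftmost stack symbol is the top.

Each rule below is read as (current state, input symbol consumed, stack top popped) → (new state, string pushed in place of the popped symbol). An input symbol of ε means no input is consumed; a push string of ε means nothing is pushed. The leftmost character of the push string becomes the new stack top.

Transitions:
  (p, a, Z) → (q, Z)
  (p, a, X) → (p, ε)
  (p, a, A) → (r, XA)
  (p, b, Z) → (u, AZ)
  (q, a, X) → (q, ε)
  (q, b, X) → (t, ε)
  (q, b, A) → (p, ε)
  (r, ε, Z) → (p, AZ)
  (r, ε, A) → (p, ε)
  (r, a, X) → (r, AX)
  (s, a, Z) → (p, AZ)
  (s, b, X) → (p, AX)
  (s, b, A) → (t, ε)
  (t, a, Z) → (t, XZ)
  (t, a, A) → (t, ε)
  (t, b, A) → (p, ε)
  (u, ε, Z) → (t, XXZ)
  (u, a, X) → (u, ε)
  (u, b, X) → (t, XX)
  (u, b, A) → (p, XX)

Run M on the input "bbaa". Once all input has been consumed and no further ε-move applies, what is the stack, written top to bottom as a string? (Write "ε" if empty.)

(p, bbaa, Z) ⊢ (u, baa, AZ) ⊢ (p, aa, XXZ) ⊢ (p, a, XZ) ⊢ (p, ε, Z)
All input consumed in state p with stack Z.

Z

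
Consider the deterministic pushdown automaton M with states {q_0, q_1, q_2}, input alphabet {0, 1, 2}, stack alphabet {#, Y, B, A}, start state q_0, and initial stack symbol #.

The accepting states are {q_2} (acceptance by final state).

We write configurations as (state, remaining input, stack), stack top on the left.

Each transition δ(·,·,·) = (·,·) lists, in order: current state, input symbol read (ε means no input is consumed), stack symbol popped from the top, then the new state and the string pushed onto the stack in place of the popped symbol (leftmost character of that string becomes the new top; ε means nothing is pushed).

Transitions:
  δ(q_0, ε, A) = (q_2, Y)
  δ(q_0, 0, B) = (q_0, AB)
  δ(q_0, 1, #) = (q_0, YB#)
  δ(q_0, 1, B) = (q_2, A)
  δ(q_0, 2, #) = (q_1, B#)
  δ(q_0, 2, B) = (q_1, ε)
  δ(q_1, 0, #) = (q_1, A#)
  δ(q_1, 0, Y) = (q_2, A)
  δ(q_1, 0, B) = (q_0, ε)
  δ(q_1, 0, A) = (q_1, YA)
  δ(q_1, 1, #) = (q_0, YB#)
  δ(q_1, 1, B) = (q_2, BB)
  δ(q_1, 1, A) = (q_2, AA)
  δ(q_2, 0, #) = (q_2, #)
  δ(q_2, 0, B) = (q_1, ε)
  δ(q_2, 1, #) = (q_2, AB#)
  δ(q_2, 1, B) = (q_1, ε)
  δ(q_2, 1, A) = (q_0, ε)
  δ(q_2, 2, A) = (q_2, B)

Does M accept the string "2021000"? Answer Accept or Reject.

Reject

(q_0, 2021000, #)
  read 2, top #: go to q_1, push B# → (q_1, 021000, B#)
  read 0, top B: go to q_0, push ε → (q_0, 21000, #)
  read 2, top #: go to q_1, push B# → (q_1, 1000, B#)
  read 1, top B: go to q_2, push BB → (q_2, 000, BB#)
  read 0, top B: go to q_1, push ε → (q_1, 00, B#)
  read 0, top B: go to q_0, push ε → (q_0, 0, #)
No transition applies at (q_0, 0, #); input not fully consumed.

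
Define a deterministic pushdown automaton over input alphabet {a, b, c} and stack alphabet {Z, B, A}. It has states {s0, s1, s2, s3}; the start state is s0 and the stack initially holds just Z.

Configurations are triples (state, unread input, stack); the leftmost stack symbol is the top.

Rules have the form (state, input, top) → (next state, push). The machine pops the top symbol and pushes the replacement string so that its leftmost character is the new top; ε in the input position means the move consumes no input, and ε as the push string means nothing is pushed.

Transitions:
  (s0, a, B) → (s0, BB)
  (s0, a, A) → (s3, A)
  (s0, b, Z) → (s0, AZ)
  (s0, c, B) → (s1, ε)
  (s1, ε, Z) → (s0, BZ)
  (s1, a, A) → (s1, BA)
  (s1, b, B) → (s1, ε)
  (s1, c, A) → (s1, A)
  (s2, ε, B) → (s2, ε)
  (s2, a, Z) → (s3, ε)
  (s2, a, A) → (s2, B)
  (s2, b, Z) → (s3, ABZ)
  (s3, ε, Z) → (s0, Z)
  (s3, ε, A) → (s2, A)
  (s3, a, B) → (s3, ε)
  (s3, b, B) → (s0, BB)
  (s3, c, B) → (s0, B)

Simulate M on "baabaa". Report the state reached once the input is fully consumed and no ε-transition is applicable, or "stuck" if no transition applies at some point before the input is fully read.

s3

(s0, baabaa, Z)
  read b, top Z: go to s0, push AZ → (s0, aabaa, AZ)
  read a, top A: go to s3, push A → (s3, abaa, AZ)
  ε-move, top A: go to s2, push A → (s2, abaa, AZ)
  read a, top A: go to s2, push B → (s2, baa, BZ)
  ε-move, top B: go to s2, push ε → (s2, baa, Z)
  read b, top Z: go to s3, push ABZ → (s3, aa, ABZ)
  ε-move, top A: go to s2, push A → (s2, aa, ABZ)
  read a, top A: go to s2, push B → (s2, a, BBZ)
  ε-move, top B: go to s2, push ε → (s2, a, BZ)
  ε-move, top B: go to s2, push ε → (s2, a, Z)
  read a, top Z: go to s3, push ε → (s3, ε, ε)
All input consumed; M is in state s3.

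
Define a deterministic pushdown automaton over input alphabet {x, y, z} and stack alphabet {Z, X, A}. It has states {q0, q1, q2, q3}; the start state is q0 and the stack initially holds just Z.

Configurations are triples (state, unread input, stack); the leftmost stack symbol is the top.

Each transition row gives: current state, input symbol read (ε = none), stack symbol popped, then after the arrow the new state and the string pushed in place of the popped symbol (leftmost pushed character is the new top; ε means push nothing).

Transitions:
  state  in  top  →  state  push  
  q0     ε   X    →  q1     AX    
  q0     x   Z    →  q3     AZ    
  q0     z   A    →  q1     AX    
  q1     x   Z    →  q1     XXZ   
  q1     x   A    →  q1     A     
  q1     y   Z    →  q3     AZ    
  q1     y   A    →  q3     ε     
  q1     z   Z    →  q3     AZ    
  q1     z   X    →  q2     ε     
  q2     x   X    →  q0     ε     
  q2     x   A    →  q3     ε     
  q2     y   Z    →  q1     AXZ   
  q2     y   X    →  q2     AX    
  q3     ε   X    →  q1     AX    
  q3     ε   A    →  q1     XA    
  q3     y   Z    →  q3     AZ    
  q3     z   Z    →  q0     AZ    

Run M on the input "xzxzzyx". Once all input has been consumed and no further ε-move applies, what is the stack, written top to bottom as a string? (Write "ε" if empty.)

AXZ

(q0, xzxzzyx, Z) ⊢ (q3, zxzzyx, AZ) ⊢ (q1, zxzzyx, XAZ) ⊢ (q2, xzzyx, AZ) ⊢ (q3, zzyx, Z) ⊢ (q0, zyx, AZ) ⊢ (q1, yx, AXZ) ⊢ (q3, x, XZ) ⊢ (q1, x, AXZ) ⊢ (q1, ε, AXZ)
All input consumed in state q1 with stack AXZ.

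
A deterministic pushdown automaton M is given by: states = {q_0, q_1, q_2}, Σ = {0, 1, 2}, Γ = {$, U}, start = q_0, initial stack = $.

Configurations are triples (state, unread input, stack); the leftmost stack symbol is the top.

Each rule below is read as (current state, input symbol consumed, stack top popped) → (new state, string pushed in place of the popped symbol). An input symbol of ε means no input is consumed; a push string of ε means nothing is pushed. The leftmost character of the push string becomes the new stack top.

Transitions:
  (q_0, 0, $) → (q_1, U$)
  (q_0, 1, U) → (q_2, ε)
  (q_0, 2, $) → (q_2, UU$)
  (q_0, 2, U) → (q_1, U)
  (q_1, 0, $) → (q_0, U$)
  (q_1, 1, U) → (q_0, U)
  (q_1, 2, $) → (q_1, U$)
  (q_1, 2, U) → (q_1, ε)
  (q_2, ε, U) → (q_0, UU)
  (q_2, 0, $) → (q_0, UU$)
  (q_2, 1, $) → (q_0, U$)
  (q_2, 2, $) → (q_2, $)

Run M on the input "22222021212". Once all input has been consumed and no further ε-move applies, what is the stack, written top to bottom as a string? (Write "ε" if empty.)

(q_0, 22222021212, $)
  read 2, top $: go to q_2, push UU$ → (q_2, 2222021212, UU$)
  ε-move, top U: go to q_0, push UU → (q_0, 2222021212, UUU$)
  read 2, top U: go to q_1, push U → (q_1, 222021212, UUU$)
  read 2, top U: go to q_1, push ε → (q_1, 22021212, UU$)
  read 2, top U: go to q_1, push ε → (q_1, 2021212, U$)
  read 2, top U: go to q_1, push ε → (q_1, 021212, $)
  read 0, top $: go to q_0, push U$ → (q_0, 21212, U$)
  read 2, top U: go to q_1, push U → (q_1, 1212, U$)
  read 1, top U: go to q_0, push U → (q_0, 212, U$)
  read 2, top U: go to q_1, push U → (q_1, 12, U$)
  read 1, top U: go to q_0, push U → (q_0, 2, U$)
  read 2, top U: go to q_1, push U → (q_1, ε, U$)
All input consumed in state q_1 with stack U$.

U$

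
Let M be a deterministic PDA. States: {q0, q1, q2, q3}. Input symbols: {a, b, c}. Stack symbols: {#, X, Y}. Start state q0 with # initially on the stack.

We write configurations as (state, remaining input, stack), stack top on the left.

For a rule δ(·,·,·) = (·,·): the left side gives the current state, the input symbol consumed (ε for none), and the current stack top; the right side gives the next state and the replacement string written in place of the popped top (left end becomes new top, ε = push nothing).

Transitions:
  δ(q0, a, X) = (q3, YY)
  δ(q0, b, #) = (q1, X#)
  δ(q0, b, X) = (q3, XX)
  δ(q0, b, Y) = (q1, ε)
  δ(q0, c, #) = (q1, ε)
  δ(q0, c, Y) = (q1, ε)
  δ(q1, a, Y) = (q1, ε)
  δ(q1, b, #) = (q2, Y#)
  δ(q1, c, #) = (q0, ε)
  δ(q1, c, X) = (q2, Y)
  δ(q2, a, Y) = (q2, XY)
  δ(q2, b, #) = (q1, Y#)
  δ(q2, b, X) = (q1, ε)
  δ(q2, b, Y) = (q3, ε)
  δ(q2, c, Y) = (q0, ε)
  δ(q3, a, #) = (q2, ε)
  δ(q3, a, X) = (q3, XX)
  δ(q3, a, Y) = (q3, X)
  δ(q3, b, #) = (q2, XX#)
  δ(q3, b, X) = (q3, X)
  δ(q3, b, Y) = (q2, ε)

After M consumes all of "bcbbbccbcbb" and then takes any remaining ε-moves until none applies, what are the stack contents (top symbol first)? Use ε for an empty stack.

XX#

(q0, bcbbbccbcbb, #) ⊢ (q1, cbbbccbcbb, X#) ⊢ (q2, bbbccbcbb, Y#) ⊢ (q3, bbccbcbb, #) ⊢ (q2, bccbcbb, XX#) ⊢ (q1, ccbcbb, X#) ⊢ (q2, cbcbb, Y#) ⊢ (q0, bcbb, #) ⊢ (q1, cbb, X#) ⊢ (q2, bb, Y#) ⊢ (q3, b, #) ⊢ (q2, ε, XX#)
All input consumed in state q2 with stack XX#.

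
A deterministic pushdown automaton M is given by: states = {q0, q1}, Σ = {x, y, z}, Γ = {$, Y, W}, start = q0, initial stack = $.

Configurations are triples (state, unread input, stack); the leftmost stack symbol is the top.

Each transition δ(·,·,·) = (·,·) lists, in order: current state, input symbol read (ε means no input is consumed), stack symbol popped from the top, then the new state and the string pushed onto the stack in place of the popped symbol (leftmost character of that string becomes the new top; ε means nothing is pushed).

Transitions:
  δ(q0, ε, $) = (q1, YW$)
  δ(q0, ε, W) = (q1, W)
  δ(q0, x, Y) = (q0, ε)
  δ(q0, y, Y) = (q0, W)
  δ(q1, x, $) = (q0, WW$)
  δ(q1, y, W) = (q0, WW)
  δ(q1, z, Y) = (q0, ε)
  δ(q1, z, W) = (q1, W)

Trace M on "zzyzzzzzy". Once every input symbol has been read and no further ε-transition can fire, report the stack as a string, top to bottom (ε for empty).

(q0, zzyzzzzzy, $)
  ε-move, top $: go to q1, push YW$ → (q1, zzyzzzzzy, YW$)
  read z, top Y: go to q0, push ε → (q0, zyzzzzzy, W$)
  ε-move, top W: go to q1, push W → (q1, zyzzzzzy, W$)
  read z, top W: go to q1, push W → (q1, yzzzzzy, W$)
  read y, top W: go to q0, push WW → (q0, zzzzzy, WW$)
  ε-move, top W: go to q1, push W → (q1, zzzzzy, WW$)
  read z, top W: go to q1, push W → (q1, zzzzy, WW$)
  read z, top W: go to q1, push W → (q1, zzzy, WW$)
  read z, top W: go to q1, push W → (q1, zzy, WW$)
  read z, top W: go to q1, push W → (q1, zy, WW$)
  read z, top W: go to q1, push W → (q1, y, WW$)
  read y, top W: go to q0, push WW → (q0, ε, WWW$)
  ε-move, top W: go to q1, push W → (q1, ε, WWW$)
All input consumed in state q1 with stack WWW$.

WWW$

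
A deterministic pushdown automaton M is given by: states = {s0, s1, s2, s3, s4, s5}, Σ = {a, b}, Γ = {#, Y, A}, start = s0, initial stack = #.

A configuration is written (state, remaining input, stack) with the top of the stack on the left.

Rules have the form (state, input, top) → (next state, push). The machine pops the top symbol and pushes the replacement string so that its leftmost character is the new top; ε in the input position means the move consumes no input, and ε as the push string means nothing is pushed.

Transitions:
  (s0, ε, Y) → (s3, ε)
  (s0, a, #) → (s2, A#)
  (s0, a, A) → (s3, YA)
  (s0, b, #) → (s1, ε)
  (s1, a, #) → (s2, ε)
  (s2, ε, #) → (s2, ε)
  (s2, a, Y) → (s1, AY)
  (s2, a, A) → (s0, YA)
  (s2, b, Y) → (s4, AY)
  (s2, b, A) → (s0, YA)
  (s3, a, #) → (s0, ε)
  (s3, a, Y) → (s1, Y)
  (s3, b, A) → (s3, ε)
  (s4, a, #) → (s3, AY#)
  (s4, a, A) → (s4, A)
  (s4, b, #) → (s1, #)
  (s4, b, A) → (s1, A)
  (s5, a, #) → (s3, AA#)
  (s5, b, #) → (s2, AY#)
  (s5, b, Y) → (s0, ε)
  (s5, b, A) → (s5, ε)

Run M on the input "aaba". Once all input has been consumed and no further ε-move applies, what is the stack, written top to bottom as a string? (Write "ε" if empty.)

ε

(s0, aaba, #) ⊢ (s2, aba, A#) ⊢ (s0, ba, YA#) ⊢ (s3, ba, A#) ⊢ (s3, a, #) ⊢ (s0, ε, ε)
All input consumed in state s0 with stack ε.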